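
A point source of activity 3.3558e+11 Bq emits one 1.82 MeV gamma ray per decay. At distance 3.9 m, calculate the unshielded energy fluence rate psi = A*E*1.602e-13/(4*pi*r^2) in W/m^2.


psi = A * E * 1.602e-13 / (4*pi*r^2)
psi = 3.3558e+11 * 1.82 * 1.602e-13 / (4*pi*3.9^2)
psi = 5.1191e-04 W/m^2

5.1191e-04


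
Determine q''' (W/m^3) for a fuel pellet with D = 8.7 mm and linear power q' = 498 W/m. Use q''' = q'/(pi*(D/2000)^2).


r = D / 2 / 1000 = 8.7 / 2 / 1000 = 0.00435 m
q''' = q' / (pi * r^2)
q''' = 498 / (pi * 0.00435^2)
q''' = 8.3772e+06 W/m^3

8.3772e+06


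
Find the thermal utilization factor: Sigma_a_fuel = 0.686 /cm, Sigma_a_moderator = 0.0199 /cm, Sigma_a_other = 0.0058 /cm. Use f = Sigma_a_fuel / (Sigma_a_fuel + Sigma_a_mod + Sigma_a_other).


f = Sigma_a_fuel / (Sigma_a_fuel + Sigma_a_mod + Sigma_a_other)
f = 0.686 / (0.686 + 0.0199 + 0.0058)
f = 0.96389

0.96389


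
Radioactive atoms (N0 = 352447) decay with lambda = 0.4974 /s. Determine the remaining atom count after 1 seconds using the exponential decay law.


N = N0 * exp(-lambda * t)
N = 352447 * exp(-0.4974 * 1)
N = 214326

214326


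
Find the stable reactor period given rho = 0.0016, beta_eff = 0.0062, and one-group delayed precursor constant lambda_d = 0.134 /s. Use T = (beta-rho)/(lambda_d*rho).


T = (beta - rho) / (lambda_d * rho)
T = (0.0062 - 0.0016) / (0.134 * 0.0016)
T = 21.455 s

21.455


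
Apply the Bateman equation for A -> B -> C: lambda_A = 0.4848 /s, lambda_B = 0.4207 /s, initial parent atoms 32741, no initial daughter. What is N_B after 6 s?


N_B(t) = lambda_A * N_A0 / (lambda_B - lambda_A) * [exp(-lambda_A*t) - exp(-lambda_B*t)]
exp(-0.4848*6) = 0.05454114; exp(-0.4207*6) = 0.08012239
N_B = 0.4848 * 32741 / (0.4207 - 0.4848) * (0.05454114 - 0.08012239)
N_B = 6334.6

6334.6


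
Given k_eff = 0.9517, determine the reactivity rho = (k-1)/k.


rho = (k_eff - 1) / k_eff
rho = (0.9517 - 1) / 0.9517
rho = -0.050751

-0.050751


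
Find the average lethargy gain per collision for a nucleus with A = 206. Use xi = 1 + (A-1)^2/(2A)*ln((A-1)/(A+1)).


xi = 1 + (A-1)^2/(2A) * ln((A-1)/(A+1))
xi = 1 + (206-1)^2/(2*206) * ln((206-1)/(206 +1))
xi = 0.0096774

0.0096774


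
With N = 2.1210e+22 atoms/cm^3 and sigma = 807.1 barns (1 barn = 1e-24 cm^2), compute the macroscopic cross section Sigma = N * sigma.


Sigma = N * sigma_barns * 1e-24
Sigma = 2.1210e+22 * 807.1 * 1e-24
Sigma = 17.119 /cm

17.119


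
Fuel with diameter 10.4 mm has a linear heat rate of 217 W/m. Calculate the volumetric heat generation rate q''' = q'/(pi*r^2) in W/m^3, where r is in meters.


r = D / 2 / 1000 = 10.4 / 2 / 1000 = 0.0052 m
q''' = q' / (pi * r^2)
q''' = 217 / (pi * 0.0052^2)
q''' = 2.5545e+06 W/m^3

2.5545e+06


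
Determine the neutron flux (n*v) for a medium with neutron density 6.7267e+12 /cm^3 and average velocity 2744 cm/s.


phi = n * v
phi = 6.7267e+12 * 2744
phi = 1.8458e+16 /cm^2/s

1.8458e+16


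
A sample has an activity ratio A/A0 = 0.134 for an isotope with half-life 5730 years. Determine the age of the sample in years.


lambda = ln(2) / t_half = ln(2) / 5730 = 1.209681e-04 /yr
t = -ln(A/A0) / lambda
t = -ln(0.134) / 1.209681e-04
t = 16615 yr

16615


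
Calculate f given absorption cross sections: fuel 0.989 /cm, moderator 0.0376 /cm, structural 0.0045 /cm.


f = Sigma_a_fuel / (Sigma_a_fuel + Sigma_a_mod + Sigma_a_other)
f = 0.989 / (0.989 + 0.0376 + 0.0045)
f = 0.95917

0.95917


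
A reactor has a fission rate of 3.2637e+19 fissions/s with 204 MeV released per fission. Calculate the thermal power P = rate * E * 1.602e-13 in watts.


P = fission_rate * E_MeV * 1.602e-13
P = 3.2637e+19 * 204 * 1.602e-13
P = 1.0666e+09 W

1.0666e+09


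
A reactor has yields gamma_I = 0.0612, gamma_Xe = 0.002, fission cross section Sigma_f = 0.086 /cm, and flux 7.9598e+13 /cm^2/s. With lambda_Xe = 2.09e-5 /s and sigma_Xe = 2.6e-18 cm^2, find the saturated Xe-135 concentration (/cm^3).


Xe_eq = (gamma_I + gamma_Xe) * Sigma_f * phi / (lambda_Xe + sigma_Xe * phi)
Numerator = (0.0612 + 0.002) * 0.086 * 7.9598e+13 = 4.326310e+11
Denominator = 2.09e-5 + 2.6e-18 * 7.9598e+13 = 2.278548e-04
Xe_eq = 4.326310e+11 / 2.278548e-04 = 1.8987e+15 /cm^3

1.8987e+15


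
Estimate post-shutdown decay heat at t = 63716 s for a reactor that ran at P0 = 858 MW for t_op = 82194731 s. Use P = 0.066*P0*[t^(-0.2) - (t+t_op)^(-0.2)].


P/P0 = 0.066 * [t^(-0.2) - (t + t_op)^(-0.2)]
P/P0 = 0.066 * [63716^(-0.2) - (63716 + 82194731)^(-0.2)]
P/P0 = 0.066 * [0.1094335 - 0.02611944] = 0.005498728
P = 858 * 0.005498728 = 4.7179 MW

4.7179


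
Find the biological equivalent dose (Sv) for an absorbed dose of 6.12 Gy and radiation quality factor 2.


H = D * Q
H = 6.12 * 2
H = 12.240 Sv

12.240


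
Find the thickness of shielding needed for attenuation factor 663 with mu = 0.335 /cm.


x = ln(factor) / mu
x = ln(663) / 0.335
x = 19.393 cm

19.393


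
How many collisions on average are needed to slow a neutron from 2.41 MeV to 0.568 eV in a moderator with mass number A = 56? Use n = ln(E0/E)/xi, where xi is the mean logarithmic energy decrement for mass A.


xi = 1 + (A-1)^2/(2A)*ln((A-1)/(A+1)) = 0.03529286 (for A = 56)
n = ln(E0/E) / xi
n = ln(2.41e6 / 0.568) / 0.03529286
n = ln(4.242958e+06) / 0.03529286 = 432.40

432.40


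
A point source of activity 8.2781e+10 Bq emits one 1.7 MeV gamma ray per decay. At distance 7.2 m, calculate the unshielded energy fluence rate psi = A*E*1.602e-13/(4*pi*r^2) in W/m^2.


psi = A * E * 1.602e-13 / (4*pi*r^2)
psi = 8.2781e+10 * 1.7 * 1.602e-13 / (4*pi*7.2^2)
psi = 3.4607e-05 W/m^2

3.4607e-05


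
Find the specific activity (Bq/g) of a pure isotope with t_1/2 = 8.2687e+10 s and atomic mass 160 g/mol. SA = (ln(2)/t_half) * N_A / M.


lambda = ln(2) / t_half = ln(2) / 8.2687e+10 = 8.382783e-12 /s
SA = lambda * N_A / M
SA = 8.382783e-12 * 6.022e23 / 160
SA = 3.1551e+10 Bq/g

3.1551e+10


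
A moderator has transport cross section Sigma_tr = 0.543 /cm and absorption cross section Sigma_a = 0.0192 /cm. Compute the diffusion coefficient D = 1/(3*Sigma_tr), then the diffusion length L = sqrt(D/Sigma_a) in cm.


D = 1 / (3 * Sigma_tr) = 1 / (3 * 0.543) = 0.6138735 cm
L = sqrt(D / Sigma_a)
L = sqrt(0.6138735 / 0.0192)
L = 5.6544 cm

5.6544


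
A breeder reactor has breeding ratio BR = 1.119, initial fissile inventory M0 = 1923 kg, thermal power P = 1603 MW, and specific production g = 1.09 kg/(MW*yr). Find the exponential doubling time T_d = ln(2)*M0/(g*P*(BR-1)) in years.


Breeding gain G = BR - 1 = 1.119 - 1 = 0.119
Fissile production rate = g * P * G = 1.09 * 1603 * 0.119 = 207.92513 kg/yr
T_d = ln(2) * M0 / (g * P * G)
T_d = ln(2) * 1923 / 207.92513 = 6.4106 yr

6.4106


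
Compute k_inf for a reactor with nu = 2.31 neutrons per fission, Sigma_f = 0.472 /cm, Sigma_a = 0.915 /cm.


k_inf = nu * Sigma_f / Sigma_a
k_inf = 2.31 * 0.472 / 0.915
k_inf = 1.1916

1.1916


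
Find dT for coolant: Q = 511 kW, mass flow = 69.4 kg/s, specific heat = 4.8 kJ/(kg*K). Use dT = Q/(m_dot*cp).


dT = Q / (m_dot * cp)
dT = 511 / (69.4 * 4.8)
dT = 1.5340 C

1.5340


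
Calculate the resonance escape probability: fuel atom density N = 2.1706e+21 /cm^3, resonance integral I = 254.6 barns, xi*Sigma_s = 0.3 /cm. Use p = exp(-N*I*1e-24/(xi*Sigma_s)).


p = exp(-N * I * 1e-24 / (xi*Sigma_s))
p = exp(-2.1706e+21 * 254.6 * 1e-24 / 0.3)
p = 0.15848

0.15848


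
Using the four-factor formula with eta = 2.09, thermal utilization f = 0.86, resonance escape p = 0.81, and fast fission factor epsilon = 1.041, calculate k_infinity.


k_inf = eta * f * p * epsilon
k_inf = 2.09 * 0.86 * 0.81 * 1.041
k_inf = 1.5156

1.5156


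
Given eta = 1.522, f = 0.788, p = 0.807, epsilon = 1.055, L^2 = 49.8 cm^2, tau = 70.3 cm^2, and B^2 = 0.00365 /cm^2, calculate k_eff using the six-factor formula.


k_inf = eta*f*p*eps = 1.522*0.788*0.807*1.055 = 1.021097
P_TNL = 1/(1 + L^2*B^2) = 1/(1 + 49.8*0.00365) = 0.8461883
P_FNL = exp(-B^2*tau) = exp(-0.00365*70.3) = 0.7736815
k_eff = k_inf * P_TNL * P_FNL = 1.021097 * 0.8461883 * 0.7736815
k_eff = 0.66849

0.66849


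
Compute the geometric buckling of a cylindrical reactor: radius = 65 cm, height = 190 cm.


B^2 = (2.405/R)^2 + (pi/H)^2
B^2 = (2.405/65)^2 + (pi/190)^2
B^2 = 0.0016424 /cm^2

0.0016424


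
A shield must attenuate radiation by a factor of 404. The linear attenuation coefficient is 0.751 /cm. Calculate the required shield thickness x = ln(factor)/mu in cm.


x = ln(factor) / mu
x = ln(404) / 0.751
x = 7.9912 cm

7.9912


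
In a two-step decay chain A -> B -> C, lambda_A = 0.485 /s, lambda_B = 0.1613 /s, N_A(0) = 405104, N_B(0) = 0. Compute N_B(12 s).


N_B(t) = lambda_A * N_A0 / (lambda_B - lambda_A) * [exp(-lambda_A*t) - exp(-lambda_B*t)]
exp(-0.485*12) = 0.002967605; exp(-0.1613*12) = 0.1443376
N_B = 0.485 * 405104 / (0.1613 - 0.485) * (0.002967605 - 0.1443376)
N_B = 85807

85807


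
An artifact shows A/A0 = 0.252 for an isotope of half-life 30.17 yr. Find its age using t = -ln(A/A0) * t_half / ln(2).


lambda = ln(2) / t_half = ln(2) / 30.17 = 0.02297472 /yr
t = -ln(A/A0) / lambda
t = -ln(0.252) / 0.02297472
t = 59.993 yr

59.993


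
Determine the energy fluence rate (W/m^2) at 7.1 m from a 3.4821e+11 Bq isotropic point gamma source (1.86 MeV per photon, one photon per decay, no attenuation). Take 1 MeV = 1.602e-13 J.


psi = A * E * 1.602e-13 / (4*pi*r^2)
psi = 3.4821e+11 * 1.86 * 1.602e-13 / (4*pi*7.1^2)
psi = 1.6379e-04 W/m^2

1.6379e-04


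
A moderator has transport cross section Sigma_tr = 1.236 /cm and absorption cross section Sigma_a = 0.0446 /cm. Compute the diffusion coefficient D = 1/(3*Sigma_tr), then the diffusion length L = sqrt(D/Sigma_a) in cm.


D = 1 / (3 * Sigma_tr) = 1 / (3 * 1.236) = 0.2696872 cm
L = sqrt(D / Sigma_a)
L = sqrt(0.2696872 / 0.0446)
L = 2.4590 cm

2.4590


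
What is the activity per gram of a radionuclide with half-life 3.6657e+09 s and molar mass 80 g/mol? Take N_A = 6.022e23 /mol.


lambda = ln(2) / t_half = ln(2) / 3.6657e+09 = 1.890900e-10 /s
SA = lambda * N_A / M
SA = 1.890900e-10 * 6.022e23 / 80
SA = 1.4234e+12 Bq/g

1.4234e+12


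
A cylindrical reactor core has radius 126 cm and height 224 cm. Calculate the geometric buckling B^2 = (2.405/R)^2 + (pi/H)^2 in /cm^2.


B^2 = (2.405/R)^2 + (pi/H)^2
B^2 = (2.405/126)^2 + (pi/224)^2
B^2 = 5.6102e-04 /cm^2

5.6102e-04


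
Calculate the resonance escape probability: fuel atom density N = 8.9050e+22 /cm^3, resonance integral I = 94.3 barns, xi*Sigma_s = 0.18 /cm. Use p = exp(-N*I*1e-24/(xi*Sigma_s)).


p = exp(-N * I * 1e-24 / (xi*Sigma_s))
p = exp(-8.9050e+22 * 94.3 * 1e-24 / 0.18)
p = 5.4848e-21

5.4848e-21


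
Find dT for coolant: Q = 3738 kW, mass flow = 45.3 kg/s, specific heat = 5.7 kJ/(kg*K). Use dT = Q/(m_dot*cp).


dT = Q / (m_dot * cp)
dT = 3738 / (45.3 * 5.7)
dT = 14.477 C

14.477


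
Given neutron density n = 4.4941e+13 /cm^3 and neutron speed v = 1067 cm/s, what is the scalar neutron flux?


phi = n * v
phi = 4.4941e+13 * 1067
phi = 4.7952e+16 /cm^2/s

4.7952e+16


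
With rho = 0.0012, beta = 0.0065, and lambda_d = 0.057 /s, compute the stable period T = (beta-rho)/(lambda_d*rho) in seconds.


T = (beta - rho) / (lambda_d * rho)
T = (0.0065 - 0.0012) / (0.057 * 0.0012)
T = 77.485 s

77.485


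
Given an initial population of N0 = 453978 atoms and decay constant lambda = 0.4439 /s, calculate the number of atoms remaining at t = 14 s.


N = N0 * exp(-lambda * t)
N = 453978 * exp(-0.4439 * 14)
N = 907.96

907.96


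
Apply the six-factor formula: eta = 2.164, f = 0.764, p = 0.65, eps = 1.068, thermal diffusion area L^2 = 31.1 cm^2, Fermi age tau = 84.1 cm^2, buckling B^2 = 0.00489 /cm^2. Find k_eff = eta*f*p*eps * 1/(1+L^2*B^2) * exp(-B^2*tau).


k_inf = eta*f*p*eps = 2.164*0.764*0.65*1.068 = 1.147718
P_TNL = 1/(1 + L^2*B^2) = 1/(1 + 31.1*0.00489) = 0.8679960
P_FNL = exp(-B^2*tau) = exp(-0.00489*84.1) = 0.6628219
k_eff = k_inf * P_TNL * P_FNL = 1.147718 * 0.8679960 * 0.6628219
k_eff = 0.66031

0.66031


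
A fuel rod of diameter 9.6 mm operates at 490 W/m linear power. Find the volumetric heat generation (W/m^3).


r = D / 2 / 1000 = 9.6 / 2 / 1000 = 0.0048 m
q''' = q' / (pi * r^2)
q''' = 490 / (pi * 0.0048^2)
q''' = 6.7696e+06 W/m^3

6.7696e+06


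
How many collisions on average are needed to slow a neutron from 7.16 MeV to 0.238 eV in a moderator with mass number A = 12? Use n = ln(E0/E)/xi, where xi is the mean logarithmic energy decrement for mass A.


xi = 1 + (A-1)^2/(2A)*ln((A-1)/(A+1)) = 0.1577690 (for A = 12)
n = ln(E0/E) / xi
n = ln(7.16e6 / 0.238) / 0.1577690
n = ln(3.008403e+07) / 0.1577690 = 109.14

109.14


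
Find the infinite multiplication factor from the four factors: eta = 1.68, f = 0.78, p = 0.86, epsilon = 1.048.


k_inf = eta * f * p * epsilon
k_inf = 1.68 * 0.78 * 0.86 * 1.048
k_inf = 1.1810

1.1810


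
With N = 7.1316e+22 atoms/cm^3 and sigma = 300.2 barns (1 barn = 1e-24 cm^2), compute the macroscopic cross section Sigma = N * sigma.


Sigma = N * sigma_barns * 1e-24
Sigma = 7.1316e+22 * 300.2 * 1e-24
Sigma = 21.409 /cm

21.409


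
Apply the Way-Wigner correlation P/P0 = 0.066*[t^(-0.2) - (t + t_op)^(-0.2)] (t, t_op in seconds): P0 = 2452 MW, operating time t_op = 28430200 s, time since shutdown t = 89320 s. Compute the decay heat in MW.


P/P0 = 0.066 * [t^(-0.2) - (t + t_op)^(-0.2)]
P/P0 = 0.066 * [89320^(-0.2) - (89320 + 28430200)^(-0.2)]
P/P0 = 0.066 * [0.1022846 - 0.03228283] = 0.004620117
P = 2452 * 0.004620117 = 11.329 MW

11.329


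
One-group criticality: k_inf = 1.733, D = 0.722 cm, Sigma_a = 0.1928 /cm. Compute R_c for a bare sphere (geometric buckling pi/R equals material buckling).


L^2 = D / Sigma_a = 0.722 / 0.1928 = 3.744813 cm^2
B_m^2 = (k_inf - 1) / L^2 = (1.733 - 1) / 3.744813 = 0.1957374 /cm^2
For a bare sphere: B_g = pi/R, so R_c = pi / sqrt(B_m^2)
R_c = pi / sqrt(0.1957374) = 7.1009 cm

7.1009


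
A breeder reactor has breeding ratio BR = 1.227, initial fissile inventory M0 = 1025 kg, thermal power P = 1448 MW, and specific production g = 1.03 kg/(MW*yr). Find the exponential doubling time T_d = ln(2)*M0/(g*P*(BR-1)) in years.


Breeding gain G = BR - 1 = 1.227 - 1 = 0.227
Fissile production rate = g * P * G = 1.03 * 1448 * 0.227 = 338.55688 kg/yr
T_d = ln(2) * M0 / (g * P * G)
T_d = ln(2) * 1025 / 338.55688 = 2.0985 yr

2.0985


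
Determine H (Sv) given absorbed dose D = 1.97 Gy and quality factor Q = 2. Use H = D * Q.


H = D * Q
H = 1.97 * 2
H = 3.9400 Sv

3.9400


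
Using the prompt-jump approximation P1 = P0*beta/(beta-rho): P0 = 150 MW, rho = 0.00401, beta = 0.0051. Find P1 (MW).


P1/P0 = beta / (beta - rho)
P1/P0 = 0.0051 / (0.0051 - 0.00401) = 4.678899
P1 = 150 * 4.678899 = 701.83 MW

701.83


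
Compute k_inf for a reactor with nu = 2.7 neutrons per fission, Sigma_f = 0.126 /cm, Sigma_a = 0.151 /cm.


k_inf = nu * Sigma_f / Sigma_a
k_inf = 2.7 * 0.126 / 0.151
k_inf = 2.2530

2.2530


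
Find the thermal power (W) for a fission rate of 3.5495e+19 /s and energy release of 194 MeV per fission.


P = fission_rate * E_MeV * 1.602e-13
P = 3.5495e+19 * 194 * 1.602e-13
P = 1.1031e+09 W

1.1031e+09


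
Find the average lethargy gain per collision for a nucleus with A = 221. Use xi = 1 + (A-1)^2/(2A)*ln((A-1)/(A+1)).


xi = 1 + (A-1)^2/(2A) * ln((A-1)/(A+1))
xi = 1 + (221-1)^2/(2*221) * ln((221-1)/(221 +1))
xi = 0.0090225

0.0090225


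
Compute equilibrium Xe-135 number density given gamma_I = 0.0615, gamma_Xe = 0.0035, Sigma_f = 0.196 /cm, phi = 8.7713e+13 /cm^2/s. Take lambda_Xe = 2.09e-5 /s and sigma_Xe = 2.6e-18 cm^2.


Xe_eq = (gamma_I + gamma_Xe) * Sigma_f * phi / (lambda_Xe + sigma_Xe * phi)
Numerator = (0.0615 + 0.0035) * 0.196 * 8.7713e+13 = 1.117464e+12
Denominator = 2.09e-5 + 2.6e-18 * 8.7713e+13 = 2.489538e-04
Xe_eq = 1.117464e+12 / 2.489538e-04 = 4.4886e+15 /cm^3

4.4886e+15


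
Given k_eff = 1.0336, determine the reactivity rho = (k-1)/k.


rho = (k_eff - 1) / k_eff
rho = (1.0336 - 1) / 1.0336
rho = 0.032508

0.032508


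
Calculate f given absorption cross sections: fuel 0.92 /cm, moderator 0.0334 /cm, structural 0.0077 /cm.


f = Sigma_a_fuel / (Sigma_a_fuel + Sigma_a_mod + Sigma_a_other)
f = 0.92 / (0.92 + 0.0334 + 0.0077)
f = 0.95724

0.95724


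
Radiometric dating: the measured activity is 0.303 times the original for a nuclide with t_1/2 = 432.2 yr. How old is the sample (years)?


lambda = ln(2) / t_half = ln(2) / 432.2 = 0.001603765 /yr
t = -ln(A/A0) / lambda
t = -ln(0.303) / 0.001603765
t = 744.51 yr

744.51


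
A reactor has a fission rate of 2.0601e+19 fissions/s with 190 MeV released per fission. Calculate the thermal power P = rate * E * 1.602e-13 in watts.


P = fission_rate * E_MeV * 1.602e-13
P = 2.0601e+19 * 190 * 1.602e-13
P = 6.2705e+08 W

6.2705e+08


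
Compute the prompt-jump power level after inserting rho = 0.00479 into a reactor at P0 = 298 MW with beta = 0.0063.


P1/P0 = beta / (beta - rho)
P1/P0 = 0.0063 / (0.0063 - 0.00479) = 4.172185
P1 = 298 * 4.172185 = 1243.3 MW

1243.3


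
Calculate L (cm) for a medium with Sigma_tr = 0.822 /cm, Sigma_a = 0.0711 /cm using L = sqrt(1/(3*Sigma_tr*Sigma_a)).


D = 1 / (3 * Sigma_tr) = 1 / (3 * 0.822) = 0.4055150 cm
L = sqrt(D / Sigma_a)
L = sqrt(0.4055150 / 0.0711)
L = 2.3882 cm

2.3882


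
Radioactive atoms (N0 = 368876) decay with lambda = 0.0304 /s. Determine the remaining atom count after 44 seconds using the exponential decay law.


N = N0 * exp(-lambda * t)
N = 368876 * exp(-0.0304 * 44)
N = 96821

96821


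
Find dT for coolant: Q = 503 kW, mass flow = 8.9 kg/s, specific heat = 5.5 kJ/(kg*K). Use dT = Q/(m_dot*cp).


dT = Q / (m_dot * cp)
dT = 503 / (8.9 * 5.5)
dT = 10.276 C

10.276


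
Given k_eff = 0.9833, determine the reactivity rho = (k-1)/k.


rho = (k_eff - 1) / k_eff
rho = (0.9833 - 1) / 0.9833
rho = -0.016984

-0.016984


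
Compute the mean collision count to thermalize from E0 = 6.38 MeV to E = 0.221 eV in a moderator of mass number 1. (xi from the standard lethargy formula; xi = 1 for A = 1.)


xi = 1 + (A-1)^2/(2A)*ln((A-1)/(A+1)) = 1 (for A = 1)
n = ln(E0/E) / xi
n = ln(6.38e6 / 0.221) / 1
n = ln(2.886878e+07) / 1 = 17.178

17.178


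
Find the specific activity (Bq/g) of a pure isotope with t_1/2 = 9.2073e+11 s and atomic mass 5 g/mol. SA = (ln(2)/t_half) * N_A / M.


lambda = ln(2) / t_half = ln(2) / 9.2073e+11 = 7.528235e-13 /s
SA = lambda * N_A / M
SA = 7.528235e-13 * 6.022e23 / 5
SA = 9.0670e+10 Bq/g

9.0670e+10


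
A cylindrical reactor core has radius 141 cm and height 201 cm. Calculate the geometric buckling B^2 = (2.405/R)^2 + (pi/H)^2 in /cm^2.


B^2 = (2.405/R)^2 + (pi/H)^2
B^2 = (2.405/141)^2 + (pi/201)^2
B^2 = 5.3522e-04 /cm^2

5.3522e-04


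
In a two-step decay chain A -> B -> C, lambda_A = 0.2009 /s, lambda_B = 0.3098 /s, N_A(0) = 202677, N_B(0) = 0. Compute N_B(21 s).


N_B(t) = lambda_A * N_A0 / (lambda_B - lambda_A) * [exp(-lambda_A*t) - exp(-lambda_B*t)]
exp(-0.2009*21) = 0.01471482; exp(-0.3098*21) = 0.001494744
N_B = 0.2009 * 202677 / (0.3098 - 0.2009) * (0.01471482 - 0.001494744)
N_B = 4943.0

4943.0


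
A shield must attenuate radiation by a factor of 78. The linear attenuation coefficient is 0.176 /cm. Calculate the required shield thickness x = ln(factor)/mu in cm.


x = ln(factor) / mu
x = ln(78) / 0.176
x = 24.754 cm

24.754


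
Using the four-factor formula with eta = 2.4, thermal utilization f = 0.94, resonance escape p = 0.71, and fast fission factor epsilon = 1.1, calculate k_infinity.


k_inf = eta * f * p * epsilon
k_inf = 2.4 * 0.94 * 0.71 * 1.1
k_inf = 1.7619

1.7619


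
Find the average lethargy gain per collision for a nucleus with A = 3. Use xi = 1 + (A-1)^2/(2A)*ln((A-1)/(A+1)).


xi = 1 + (A-1)^2/(2A) * ln((A-1)/(A+1))
xi = 1 + (3-1)^2/(2*3) * ln((3-1)/(3 +1))
xi = 0.53790

0.53790


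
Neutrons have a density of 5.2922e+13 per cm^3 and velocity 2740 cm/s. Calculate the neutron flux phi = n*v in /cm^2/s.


phi = n * v
phi = 5.2922e+13 * 2740
phi = 1.4501e+17 /cm^2/s

1.4501e+17


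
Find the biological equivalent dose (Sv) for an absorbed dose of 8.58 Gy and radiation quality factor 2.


H = D * Q
H = 8.58 * 2
H = 17.160 Sv

17.160


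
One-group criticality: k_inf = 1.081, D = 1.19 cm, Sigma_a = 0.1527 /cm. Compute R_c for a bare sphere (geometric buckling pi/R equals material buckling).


L^2 = D / Sigma_a = 1.19 / 0.1527 = 7.793058 cm^2
B_m^2 = (k_inf - 1) / L^2 = (1.081 - 1) / 7.793058 = 0.01039387 /cm^2
For a bare sphere: B_g = pi/R, so R_c = pi / sqrt(B_m^2)
R_c = pi / sqrt(0.01039387) = 30.815 cm

30.815


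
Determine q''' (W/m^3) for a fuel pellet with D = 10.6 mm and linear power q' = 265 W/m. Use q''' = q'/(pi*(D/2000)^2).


r = D / 2 / 1000 = 10.6 / 2 / 1000 = 0.0053 m
q''' = q' / (pi * r^2)
q''' = 265 / (pi * 0.0053^2)
q''' = 3.0029e+06 W/m^3

3.0029e+06


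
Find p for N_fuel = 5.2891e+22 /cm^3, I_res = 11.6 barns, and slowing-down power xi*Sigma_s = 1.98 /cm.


p = exp(-N * I * 1e-24 / (xi*Sigma_s))
p = exp(-5.2891e+22 * 11.6 * 1e-24 / 1.98)
p = 0.73354

0.73354


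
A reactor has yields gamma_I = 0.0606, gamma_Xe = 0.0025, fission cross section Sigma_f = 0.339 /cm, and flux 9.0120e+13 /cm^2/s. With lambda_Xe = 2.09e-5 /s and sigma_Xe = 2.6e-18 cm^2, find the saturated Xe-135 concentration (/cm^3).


Xe_eq = (gamma_I + gamma_Xe) * Sigma_f * phi / (lambda_Xe + sigma_Xe * phi)
Numerator = (0.0606 + 0.0025) * 0.339 * 9.0120e+13 = 1.927748e+12
Denominator = 2.09e-5 + 2.6e-18 * 9.0120e+13 = 2.552120e-04
Xe_eq = 1.927748e+12 / 2.552120e-04 = 7.5535e+15 /cm^3

7.5535e+15


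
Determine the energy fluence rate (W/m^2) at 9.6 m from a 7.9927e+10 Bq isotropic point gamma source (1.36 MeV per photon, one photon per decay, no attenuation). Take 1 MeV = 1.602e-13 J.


psi = A * E * 1.602e-13 / (4*pi*r^2)
psi = 7.9927e+10 * 1.36 * 1.602e-13 / (4*pi*9.6^2)
psi = 1.5036e-05 W/m^2

1.5036e-05


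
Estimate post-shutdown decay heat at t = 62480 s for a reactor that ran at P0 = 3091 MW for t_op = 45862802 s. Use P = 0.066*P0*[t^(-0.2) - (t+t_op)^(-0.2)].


P/P0 = 0.066 * [t^(-0.2) - (t + t_op)^(-0.2)]
P/P0 = 0.066 * [62480^(-0.2) - (62480 + 45862802)^(-0.2)]
P/P0 = 0.066 * [0.1098631 - 0.02934875] = 0.005313947
P = 3091 * 0.005313947 = 16.425 MW

16.425


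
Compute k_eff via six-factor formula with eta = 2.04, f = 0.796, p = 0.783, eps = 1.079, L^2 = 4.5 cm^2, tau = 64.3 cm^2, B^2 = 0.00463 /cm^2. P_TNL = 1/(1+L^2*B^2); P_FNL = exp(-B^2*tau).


k_inf = eta*f*p*eps = 2.04*0.796*0.783*1.079 = 1.371913
P_TNL = 1/(1 + L^2*B^2) = 1/(1 + 4.5*0.00463) = 0.9795902
P_FNL = exp(-B^2*tau) = exp(-0.00463*64.3) = 0.7425174
k_eff = k_inf * P_TNL * P_FNL = 1.371913 * 0.9795902 * 0.7425174
k_eff = 0.99788

0.99788


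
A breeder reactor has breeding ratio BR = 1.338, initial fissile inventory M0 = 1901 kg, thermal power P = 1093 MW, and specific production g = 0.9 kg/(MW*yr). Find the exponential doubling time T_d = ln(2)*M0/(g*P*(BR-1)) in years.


Breeding gain G = BR - 1 = 1.338 - 1 = 0.338
Fissile production rate = g * P * G = 0.9 * 1093 * 0.338 = 332.4906 kg/yr
T_d = ln(2) * M0 / (g * P * G)
T_d = ln(2) * 1901 / 332.4906 = 3.9630 yr

3.9630


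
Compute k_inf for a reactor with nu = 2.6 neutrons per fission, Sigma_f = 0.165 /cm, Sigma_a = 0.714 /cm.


k_inf = nu * Sigma_f / Sigma_a
k_inf = 2.6 * 0.165 / 0.714
k_inf = 0.60084

0.60084


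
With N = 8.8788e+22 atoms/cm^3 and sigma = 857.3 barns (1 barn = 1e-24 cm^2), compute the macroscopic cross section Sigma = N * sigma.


Sigma = N * sigma_barns * 1e-24
Sigma = 8.8788e+22 * 857.3 * 1e-24
Sigma = 76.118 /cm

76.118


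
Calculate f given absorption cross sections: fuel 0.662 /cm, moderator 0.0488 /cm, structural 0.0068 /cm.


f = Sigma_a_fuel / (Sigma_a_fuel + Sigma_a_mod + Sigma_a_other)
f = 0.662 / (0.662 + 0.0488 + 0.0068)
f = 0.92252

0.92252


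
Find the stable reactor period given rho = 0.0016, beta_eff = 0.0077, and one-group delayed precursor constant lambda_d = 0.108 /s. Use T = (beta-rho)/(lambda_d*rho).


T = (beta - rho) / (lambda_d * rho)
T = (0.0077 - 0.0016) / (0.108 * 0.0016)
T = 35.301 s

35.301


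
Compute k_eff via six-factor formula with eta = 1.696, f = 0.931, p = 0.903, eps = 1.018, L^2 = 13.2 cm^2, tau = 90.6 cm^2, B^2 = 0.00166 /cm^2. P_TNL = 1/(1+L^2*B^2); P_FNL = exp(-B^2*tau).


k_inf = eta*f*p*eps = 1.696*0.931*0.903*1.018 = 1.451480
P_TNL = 1/(1 + L^2*B^2) = 1/(1 + 13.2*0.00166) = 0.9785578
P_FNL = exp(-B^2*tau) = exp(-0.00166*90.6) = 0.8603672
k_eff = k_inf * P_TNL * P_FNL = 1.451480 * 0.9785578 * 0.8603672
k_eff = 1.2220

1.2220


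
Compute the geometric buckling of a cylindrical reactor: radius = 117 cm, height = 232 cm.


B^2 = (2.405/R)^2 + (pi/H)^2
B^2 = (2.405/117)^2 + (pi/232)^2
B^2 = 6.0590e-04 /cm^2

6.0590e-04


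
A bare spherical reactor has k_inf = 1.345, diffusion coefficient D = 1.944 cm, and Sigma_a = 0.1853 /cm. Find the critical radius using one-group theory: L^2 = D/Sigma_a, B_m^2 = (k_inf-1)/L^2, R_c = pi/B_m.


L^2 = D / Sigma_a = 1.944 / 0.1853 = 10.49110 cm^2
B_m^2 = (k_inf - 1) / L^2 = (1.345 - 1) / 10.49110 = 0.03288502 /cm^2
For a bare sphere: B_g = pi/R, so R_c = pi / sqrt(B_m^2)
R_c = pi / sqrt(0.03288502) = 17.324 cm

17.324


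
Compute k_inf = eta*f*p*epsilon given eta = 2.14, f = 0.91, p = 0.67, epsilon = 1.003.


k_inf = eta * f * p * epsilon
k_inf = 2.14 * 0.91 * 0.67 * 1.003
k_inf = 1.3087

1.3087


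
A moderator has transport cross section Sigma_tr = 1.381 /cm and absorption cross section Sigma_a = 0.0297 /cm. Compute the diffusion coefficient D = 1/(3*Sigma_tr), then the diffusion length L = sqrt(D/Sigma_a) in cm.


D = 1 / (3 * Sigma_tr) = 1 / (3 * 1.381) = 0.2413710 cm
L = sqrt(D / Sigma_a)
L = sqrt(0.2413710 / 0.0297)
L = 2.8508 cm

2.8508


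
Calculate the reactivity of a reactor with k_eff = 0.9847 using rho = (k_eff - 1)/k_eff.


rho = (k_eff - 1) / k_eff
rho = (0.9847 - 1) / 0.9847
rho = -0.015538

-0.015538


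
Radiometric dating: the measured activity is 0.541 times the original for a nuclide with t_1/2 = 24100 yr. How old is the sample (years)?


lambda = ln(2) / t_half = ln(2) / 24100 = 2.876129e-05 /yr
t = -ln(A/A0) / lambda
t = -ln(0.541) / 2.876129e-05
t = 21360 yr

21360


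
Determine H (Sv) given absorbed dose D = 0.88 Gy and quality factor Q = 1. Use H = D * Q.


H = D * Q
H = 0.88 * 1
H = 0.88000 Sv

0.88000


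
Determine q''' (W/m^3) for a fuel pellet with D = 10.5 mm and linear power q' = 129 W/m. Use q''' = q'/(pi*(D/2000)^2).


r = D / 2 / 1000 = 10.5 / 2 / 1000 = 0.00525 m
q''' = q' / (pi * r^2)
q''' = 129 / (pi * 0.00525^2)
q''' = 1.4898e+06 W/m^3

1.4898e+06


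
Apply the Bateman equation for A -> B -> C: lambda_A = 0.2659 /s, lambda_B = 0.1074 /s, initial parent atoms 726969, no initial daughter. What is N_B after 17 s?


N_B(t) = lambda_A * N_A0 / (lambda_B - lambda_A) * [exp(-lambda_A*t) - exp(-lambda_B*t)]
exp(-0.2659*17) = 0.01088576; exp(-0.1074*17) = 0.1610887
N_B = 0.2659 * 726969 / (0.1074 - 0.2659) * (0.01088576 - 0.1610887)
N_B = 183182

183182


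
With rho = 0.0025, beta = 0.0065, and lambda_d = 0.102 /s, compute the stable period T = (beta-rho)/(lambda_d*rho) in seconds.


T = (beta - rho) / (lambda_d * rho)
T = (0.0065 - 0.0025) / (0.102 * 0.0025)
T = 15.686 s

15.686


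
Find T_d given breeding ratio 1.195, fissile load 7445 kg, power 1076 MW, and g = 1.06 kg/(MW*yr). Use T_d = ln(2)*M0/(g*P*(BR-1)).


Breeding gain G = BR - 1 = 1.195 - 1 = 0.195
Fissile production rate = g * P * G = 1.06 * 1076 * 0.195 = 222.4092 kg/yr
T_d = ln(2) * M0 / (g * P * G)
T_d = ln(2) * 7445 / 222.4092 = 23.203 yr

23.203


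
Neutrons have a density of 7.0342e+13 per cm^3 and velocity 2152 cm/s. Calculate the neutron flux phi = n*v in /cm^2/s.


phi = n * v
phi = 7.0342e+13 * 2152
phi = 1.5138e+17 /cm^2/s

1.5138e+17


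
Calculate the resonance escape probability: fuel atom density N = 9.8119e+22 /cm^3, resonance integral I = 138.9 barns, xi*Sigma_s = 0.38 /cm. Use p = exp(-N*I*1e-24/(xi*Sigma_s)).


p = exp(-N * I * 1e-24 / (xi*Sigma_s))
p = exp(-9.8119e+22 * 138.9 * 1e-24 / 0.38)
p = 2.6546e-16

2.6546e-16


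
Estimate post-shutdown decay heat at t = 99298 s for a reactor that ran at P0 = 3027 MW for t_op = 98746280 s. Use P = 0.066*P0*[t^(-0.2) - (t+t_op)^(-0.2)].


P/P0 = 0.066 * [t^(-0.2) - (t + t_op)^(-0.2)]
P/P0 = 0.066 * [99298^(-0.2) - (99298 + 98746280)^(-0.2)]
P/P0 = 0.066 * [0.1001410 - 0.02517726] = 0.004947607
P = 3027 * 0.004947607 = 14.976 MW

14.976


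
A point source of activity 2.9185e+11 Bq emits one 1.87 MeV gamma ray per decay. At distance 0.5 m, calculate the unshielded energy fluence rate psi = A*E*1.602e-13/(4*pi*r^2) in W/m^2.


psi = A * E * 1.602e-13 / (4*pi*r^2)
psi = 2.9185e+11 * 1.87 * 1.602e-13 / (4*pi*0.5^2)
psi = 0.027830 W/m^2

0.027830


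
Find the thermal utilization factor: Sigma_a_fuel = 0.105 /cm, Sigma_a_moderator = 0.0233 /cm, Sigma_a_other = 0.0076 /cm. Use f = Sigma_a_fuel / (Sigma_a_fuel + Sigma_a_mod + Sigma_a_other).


f = Sigma_a_fuel / (Sigma_a_fuel + Sigma_a_mod + Sigma_a_other)
f = 0.105 / (0.105 + 0.0233 + 0.0076)
f = 0.77263

0.77263


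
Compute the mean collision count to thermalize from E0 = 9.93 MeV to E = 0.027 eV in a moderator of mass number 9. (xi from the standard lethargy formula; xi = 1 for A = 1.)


xi = 1 + (A-1)^2/(2A)*ln((A-1)/(A+1)) = 0.2066007 (for A = 9)
n = ln(E0/E) / xi
n = ln(9.93e6 / 0.027) / 0.2066007
n = ln(3.677778e+08) / 0.2066007 = 95.464

95.464


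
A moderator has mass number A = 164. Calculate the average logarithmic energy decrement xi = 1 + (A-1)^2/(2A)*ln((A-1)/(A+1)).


xi = 1 + (A-1)^2/(2A) * ln((A-1)/(A+1))
xi = 1 + (164-1)^2/(2*164) * ln((164-1)/(164 +1))
xi = 0.012146

0.012146


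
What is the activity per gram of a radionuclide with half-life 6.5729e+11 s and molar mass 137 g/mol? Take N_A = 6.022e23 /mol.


lambda = ln(2) / t_half = ln(2) / 6.5729e+11 = 1.054553e-12 /s
SA = lambda * N_A / M
SA = 1.054553e-12 * 6.022e23 / 137
SA = 4.6354e+09 Bq/g

4.6354e+09


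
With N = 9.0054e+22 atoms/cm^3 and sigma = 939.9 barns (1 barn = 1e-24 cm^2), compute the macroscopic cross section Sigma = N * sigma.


Sigma = N * sigma_barns * 1e-24
Sigma = 9.0054e+22 * 939.9 * 1e-24
Sigma = 84.642 /cm

84.642


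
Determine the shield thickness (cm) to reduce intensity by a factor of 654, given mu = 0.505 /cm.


x = ln(factor) / mu
x = ln(654) / 0.505
x = 12.838 cm

12.838


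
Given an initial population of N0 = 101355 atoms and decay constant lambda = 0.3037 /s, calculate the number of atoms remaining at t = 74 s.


N = N0 * exp(-lambda * t)
N = 101355 * exp(-0.3037 * 74)
N = 1.7603e-05

1.7603e-05


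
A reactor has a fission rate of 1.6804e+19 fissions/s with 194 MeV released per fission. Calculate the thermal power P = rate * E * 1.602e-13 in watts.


P = fission_rate * E_MeV * 1.602e-13
P = 1.6804e+19 * 194 * 1.602e-13
P = 5.2225e+08 W

5.2225e+08


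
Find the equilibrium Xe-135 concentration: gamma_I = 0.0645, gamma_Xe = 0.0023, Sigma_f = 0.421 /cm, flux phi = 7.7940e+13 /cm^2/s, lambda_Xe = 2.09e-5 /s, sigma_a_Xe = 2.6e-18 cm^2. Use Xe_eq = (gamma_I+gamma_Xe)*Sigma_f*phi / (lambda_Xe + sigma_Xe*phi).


Xe_eq = (gamma_I + gamma_Xe) * Sigma_f * phi / (lambda_Xe + sigma_Xe * phi)
Numerator = (0.0645 + 0.0023) * 0.421 * 7.7940e+13 = 2.191891e+12
Denominator = 2.09e-5 + 2.6e-18 * 7.7940e+13 = 2.235440e-04
Xe_eq = 2.191891e+12 / 2.235440e-04 = 9.8052e+15 /cm^3

9.8052e+15


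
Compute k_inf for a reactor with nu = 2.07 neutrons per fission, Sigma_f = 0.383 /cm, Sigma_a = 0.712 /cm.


k_inf = nu * Sigma_f / Sigma_a
k_inf = 2.07 * 0.383 / 0.712
k_inf = 1.1135

1.1135


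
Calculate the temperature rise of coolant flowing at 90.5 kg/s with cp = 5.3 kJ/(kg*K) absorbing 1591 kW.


dT = Q / (m_dot * cp)
dT = 1591 / (90.5 * 5.3)
dT = 3.3170 C

3.3170


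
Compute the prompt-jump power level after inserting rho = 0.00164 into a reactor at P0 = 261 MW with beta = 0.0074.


P1/P0 = beta / (beta - rho)
P1/P0 = 0.0074 / (0.0074 - 0.00164) = 1.284722
P1 = 261 * 1.284722 = 335.31 MW

335.31


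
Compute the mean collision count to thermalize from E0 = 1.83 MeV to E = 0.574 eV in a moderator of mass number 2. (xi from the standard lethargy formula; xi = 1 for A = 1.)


xi = 1 + (A-1)^2/(2A)*ln((A-1)/(A+1)) = 0.7253469 (for A = 2)
n = ln(E0/E) / xi
n = ln(1.83e6 / 0.574) / 0.7253469
n = ln(3.188153e+06) / 0.7253469 = 20.645

20.645


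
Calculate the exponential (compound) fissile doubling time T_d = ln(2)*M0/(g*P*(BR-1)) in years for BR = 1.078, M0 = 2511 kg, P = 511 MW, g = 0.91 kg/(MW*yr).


Breeding gain G = BR - 1 = 1.078 - 1 = 0.078
Fissile production rate = g * P * G = 0.91 * 511 * 0.078 = 36.27078 kg/yr
T_d = ln(2) * M0 / (g * P * G)
T_d = ln(2) * 2511 / 36.27078 = 47.986 yr

47.986


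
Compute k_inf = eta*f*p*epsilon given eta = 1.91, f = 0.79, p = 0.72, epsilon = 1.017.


k_inf = eta * f * p * epsilon
k_inf = 1.91 * 0.79 * 0.72 * 1.017
k_inf = 1.1049

1.1049


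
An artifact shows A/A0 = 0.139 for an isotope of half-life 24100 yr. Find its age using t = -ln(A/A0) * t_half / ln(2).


lambda = ln(2) / t_half = ln(2) / 24100 = 2.876129e-05 /yr
t = -ln(A/A0) / lambda
t = -ln(0.139) / 2.876129e-05
t = 68609 yr

68609


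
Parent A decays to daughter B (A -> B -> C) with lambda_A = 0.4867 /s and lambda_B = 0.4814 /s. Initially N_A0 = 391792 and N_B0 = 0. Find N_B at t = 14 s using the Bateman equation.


N_B(t) = lambda_A * N_A0 / (lambda_B - lambda_A) * [exp(-lambda_A*t) - exp(-lambda_B*t)]
exp(-0.4867*14) = 0.001098511; exp(-0.4814*14) = 0.001183120
N_B = 0.4867 * 391792 / (0.4814 - 0.4867) * (0.001098511 - 0.001183120)
N_B = 3044.1

3044.1


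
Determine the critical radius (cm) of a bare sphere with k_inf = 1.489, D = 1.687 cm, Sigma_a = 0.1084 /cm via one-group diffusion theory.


L^2 = D / Sigma_a = 1.687 / 0.1084 = 15.56273 cm^2
B_m^2 = (k_inf - 1) / L^2 = (1.489 - 1) / 15.56273 = 0.03142122 /cm^2
For a bare sphere: B_g = pi/R, so R_c = pi / sqrt(B_m^2)
R_c = pi / sqrt(0.03142122) = 17.723 cm

17.723


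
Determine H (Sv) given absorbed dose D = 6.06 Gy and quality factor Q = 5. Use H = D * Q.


H = D * Q
H = 6.06 * 5
H = 30.300 Sv

30.300


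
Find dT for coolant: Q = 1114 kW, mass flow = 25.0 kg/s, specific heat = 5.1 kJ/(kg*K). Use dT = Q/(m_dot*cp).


dT = Q / (m_dot * cp)
dT = 1114 / (25.0 * 5.1)
dT = 8.7373 C

8.7373


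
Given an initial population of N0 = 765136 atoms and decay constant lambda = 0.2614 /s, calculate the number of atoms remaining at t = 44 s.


N = N0 * exp(-lambda * t)
N = 765136 * exp(-0.2614 * 44)
N = 7.7385

7.7385


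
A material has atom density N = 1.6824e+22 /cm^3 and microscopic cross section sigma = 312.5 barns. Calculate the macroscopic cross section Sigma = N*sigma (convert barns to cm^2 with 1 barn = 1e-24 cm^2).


Sigma = N * sigma_barns * 1e-24
Sigma = 1.6824e+22 * 312.5 * 1e-24
Sigma = 5.2575 /cm

5.2575


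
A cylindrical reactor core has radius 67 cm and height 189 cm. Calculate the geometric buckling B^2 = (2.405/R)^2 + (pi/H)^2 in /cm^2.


B^2 = (2.405/R)^2 + (pi/H)^2
B^2 = (2.405/67)^2 + (pi/189)^2
B^2 = 0.0015648 /cm^2

0.0015648


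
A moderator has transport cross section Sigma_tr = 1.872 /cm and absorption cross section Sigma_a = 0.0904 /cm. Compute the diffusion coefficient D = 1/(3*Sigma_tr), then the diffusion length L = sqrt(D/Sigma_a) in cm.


D = 1 / (3 * Sigma_tr) = 1 / (3 * 1.872) = 0.1780627 cm
L = sqrt(D / Sigma_a)
L = sqrt(0.1780627 / 0.0904)
L = 1.4035 cm

1.4035


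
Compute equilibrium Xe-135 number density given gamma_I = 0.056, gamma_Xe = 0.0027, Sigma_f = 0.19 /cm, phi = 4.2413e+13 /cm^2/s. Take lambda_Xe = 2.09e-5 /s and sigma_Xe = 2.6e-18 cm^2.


Xe_eq = (gamma_I + gamma_Xe) * Sigma_f * phi / (lambda_Xe + sigma_Xe * phi)
Numerator = (0.056 + 0.0027) * 0.19 * 4.2413e+13 = 4.730322e+11
Denominator = 2.09e-5 + 2.6e-18 * 4.2413e+13 = 1.311738e-04
Xe_eq = 4.730322e+11 / 1.311738e-04 = 3.6061e+15 /cm^3

3.6061e+15


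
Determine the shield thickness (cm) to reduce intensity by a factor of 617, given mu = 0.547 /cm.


x = ln(factor) / mu
x = ln(617) / 0.547
x = 11.746 cm

11.746


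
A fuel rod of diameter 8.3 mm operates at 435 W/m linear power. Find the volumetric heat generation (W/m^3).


r = D / 2 / 1000 = 8.3 / 2 / 1000 = 0.00415 m
q''' = q' / (pi * r^2)
q''' = 435 / (pi * 0.00415^2)
q''' = 8.0398e+06 W/m^3

8.0398e+06


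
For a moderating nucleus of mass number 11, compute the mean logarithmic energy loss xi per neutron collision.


xi = 1 + (A-1)^2/(2A) * ln((A-1)/(A+1))
xi = 1 + (11-1)^2/(2*11) * ln((11-1)/(11 +1))
xi = 0.17127

0.17127


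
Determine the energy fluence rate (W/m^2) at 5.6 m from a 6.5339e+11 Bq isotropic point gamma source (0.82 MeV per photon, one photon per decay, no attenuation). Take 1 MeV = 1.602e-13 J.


psi = A * E * 1.602e-13 / (4*pi*r^2)
psi = 6.5339e+11 * 0.82 * 1.602e-13 / (4*pi*5.6^2)
psi = 2.1780e-04 W/m^2

2.1780e-04


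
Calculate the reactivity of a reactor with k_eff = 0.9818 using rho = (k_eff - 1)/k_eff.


rho = (k_eff - 1) / k_eff
rho = (0.9818 - 1) / 0.9818
rho = -0.018537

-0.018537


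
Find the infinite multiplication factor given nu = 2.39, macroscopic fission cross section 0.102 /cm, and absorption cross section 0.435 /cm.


k_inf = nu * Sigma_f / Sigma_a
k_inf = 2.39 * 0.102 / 0.435
k_inf = 0.56041

0.56041


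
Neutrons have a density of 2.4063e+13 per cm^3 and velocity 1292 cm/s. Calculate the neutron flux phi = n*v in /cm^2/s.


phi = n * v
phi = 2.4063e+13 * 1292
phi = 3.1089e+16 /cm^2/s

3.1089e+16


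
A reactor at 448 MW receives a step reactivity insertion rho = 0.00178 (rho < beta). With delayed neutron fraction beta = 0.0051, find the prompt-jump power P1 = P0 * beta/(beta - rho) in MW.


P1/P0 = beta / (beta - rho)
P1/P0 = 0.0051 / (0.0051 - 0.00178) = 1.536145
P1 = 448 * 1.536145 = 688.19 MW

688.19


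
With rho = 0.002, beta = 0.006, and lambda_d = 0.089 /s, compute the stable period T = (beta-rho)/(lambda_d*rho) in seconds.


T = (beta - rho) / (lambda_d * rho)
T = (0.006 - 0.002) / (0.089 * 0.002)
T = 22.472 s

22.472


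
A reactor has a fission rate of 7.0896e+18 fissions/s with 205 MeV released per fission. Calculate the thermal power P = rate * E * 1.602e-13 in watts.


P = fission_rate * E_MeV * 1.602e-13
P = 7.0896e+18 * 205 * 1.602e-13
P = 2.3283e+08 W

2.3283e+08


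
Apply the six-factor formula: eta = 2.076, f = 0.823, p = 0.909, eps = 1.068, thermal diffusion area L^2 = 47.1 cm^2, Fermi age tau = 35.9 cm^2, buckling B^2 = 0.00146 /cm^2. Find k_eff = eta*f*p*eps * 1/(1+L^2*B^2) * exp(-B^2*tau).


k_inf = eta*f*p*eps = 2.076*0.823*0.909*1.068 = 1.658679
P_TNL = 1/(1 + L^2*B^2) = 1/(1 + 47.1*0.00146) = 0.9356585
P_FNL = exp(-B^2*tau) = exp(-0.00146*35.9) = 0.9489359
k_eff = k_inf * P_TNL * P_FNL = 1.658679 * 0.9356585 * 0.9489359
k_eff = 1.4727

1.4727


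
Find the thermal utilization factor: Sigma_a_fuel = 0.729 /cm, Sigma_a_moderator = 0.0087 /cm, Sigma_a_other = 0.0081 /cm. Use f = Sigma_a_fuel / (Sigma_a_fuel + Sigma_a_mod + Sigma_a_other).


f = Sigma_a_fuel / (Sigma_a_fuel + Sigma_a_mod + Sigma_a_other)
f = 0.729 / (0.729 + 0.0087 + 0.0081)
f = 0.97747

0.97747


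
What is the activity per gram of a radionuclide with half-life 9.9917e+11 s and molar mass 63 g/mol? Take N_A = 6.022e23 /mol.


lambda = ln(2) / t_half = ln(2) / 9.9917e+11 = 6.937230e-13 /s
SA = lambda * N_A / M
SA = 6.937230e-13 * 6.022e23 / 63
SA = 6.6311e+09 Bq/g

6.6311e+09


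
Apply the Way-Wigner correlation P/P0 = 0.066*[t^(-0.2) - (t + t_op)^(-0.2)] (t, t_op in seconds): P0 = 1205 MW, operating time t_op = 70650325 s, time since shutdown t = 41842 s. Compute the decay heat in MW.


P/P0 = 0.066 * [t^(-0.2) - (t + t_op)^(-0.2)]
P/P0 = 0.066 * [41842^(-0.2) - (41842 + 70650325)^(-0.2)]
P/P0 = 0.066 * [0.1190358 - 0.02692314] = 0.006079436
P = 1205 * 0.006079436 = 7.3257 MW

7.3257
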